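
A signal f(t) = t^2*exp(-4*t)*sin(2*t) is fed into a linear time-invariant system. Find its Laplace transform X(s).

X(s) = 4*(3*s^2 + 24*s + 44)/(s^2 + 8*s + 20)^3

L{sin(2t)} = 2/(s^2 + 4).
Multiplying by e^(-4t) shifts s → s + 4, so L{exp(-4*t)*sin(2*t)} = 2/((s + 4)^2 + 4).
Then apply L{t^2·g(t)} = (-1)^2 d^2/ds^2[G(s)] with G(s) = 2/((s + 4)^2 + 4):
differentiating 2 times and applying the sign gives 4*(3*s^2 + 24*s + 44)/(s^2 + 8*s + 20)^3.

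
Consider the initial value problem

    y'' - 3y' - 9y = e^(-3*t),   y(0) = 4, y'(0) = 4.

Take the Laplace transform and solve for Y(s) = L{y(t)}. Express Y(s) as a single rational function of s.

Y(s) = (4*s^2 + 4*s - 23)/(s^3 - 18*s - 27)

Laplace-transform each side.
Using L{y''} = s^2 Y - s·y(0) - y'(0) and L{y'} = sY - y(0), with y(0) = 4, y'(0) = 4, the left side becomes (s^2 - 3*s - 9)Y - (4*s - 8).
The right side is L{e^(-3*t)} = 1/(s + 3).
So (s^2 - 3*s - 9)Y = 1/(s + 3) + (4*s - 8).
Isolate Y and clear denominators.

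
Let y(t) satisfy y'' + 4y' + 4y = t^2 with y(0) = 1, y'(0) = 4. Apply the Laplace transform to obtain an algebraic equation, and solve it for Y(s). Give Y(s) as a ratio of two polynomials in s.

Y(s) = (s^4 + 8*s^3 + 2)/(s^5 + 4*s^4 + 4*s^3)

Take the Laplace transform of both sides.
With L{y''} = s^2 Y - s·y(0) - y'(0) and L{y'} = sY - y(0), with y(0) = 1, y'(0) = 4: the LHS transforms to (s^2 + 4*s + 4)Y - (s + 8).
The right side is L{t^2} = 2/s^3.
So (s^2 + 4*s + 4)Y = 2/s^3 + (s + 8).
Solve for Y(s) and write it as one ratio of polynomials.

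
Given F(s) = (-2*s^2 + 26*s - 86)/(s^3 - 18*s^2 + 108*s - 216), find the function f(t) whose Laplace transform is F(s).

Factor the denominator: s^3 - 18*s^2 + 108*s - 216 = (s - 6)^3.
Partial fraction decomposition gives [-2/(s - 6)] + [2/(s - 6)^2] + [-2/(s - 6)^3].
Invert each term: -2/(s - 6) ↔ -2e^(6t); 2/(s - 6)^2 ↔ 2t·e^(6t); -2/(s - 6)^3 ↔ (-1)t^2·e^(6t).

f(t) = -t^2*exp(6*t) + 2*t*exp(6*t) - 2*exp(6*t)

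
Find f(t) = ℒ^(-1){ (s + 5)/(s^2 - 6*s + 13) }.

Complete the square in the denominator: s^2 - 6*s + 13 = (s - 3)^2 + 2^2.
Split the numerator to match: s + 5 = 1·(s - 3) + 4·2.
Invert each term: 1·(s - 3)/((s - 3)^2 + 4) ↔ e^(3t)cos(2t); 4·2/((s - 3)^2 + 4) ↔ 4e^(3t)sin(2t).

f(t) = 4*exp(3*t)*sin(2*t) + exp(3*t)*cos(2*t)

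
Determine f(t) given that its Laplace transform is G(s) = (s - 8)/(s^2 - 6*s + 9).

Factor the denominator: s^2 - 6*s + 9 = (s - 3)^2.
Partial fraction decomposition gives [1/(s - 3)] + [-5/(s - 3)^2].
Invert each term: 1/(s - 3) ↔ e^(3t); -5/(s - 3)^2 ↔ -5t·e^(3t).

f(t) = -5*t*exp(3*t) + exp(3*t)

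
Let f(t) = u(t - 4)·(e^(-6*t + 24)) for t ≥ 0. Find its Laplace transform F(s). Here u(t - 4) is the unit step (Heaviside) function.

F(s) = exp(-4*s)/(s + 6)

By the second shifting theorem, L{u(t - c)·g(t - c)} = e^(-cs)·G(s) with c = 4 and G(s) = L{g(t)}.
L{e^(-6t)} = 1/(s + 6).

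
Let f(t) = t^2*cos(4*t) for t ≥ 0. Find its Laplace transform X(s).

X(s) = 2*s*(s^2 - 48)/(s^2 + 16)^3

L{cos(4t)} = s/(s^2 + 16).
Then apply L{t^2·g(t)} = (-1)^2 d^2/ds^2[G(s)] with G(s) = s/(s^2 + 16):
differentiating 2 times and applying the sign gives 2*s*(s^2 - 48)/(s^2 + 16)^3.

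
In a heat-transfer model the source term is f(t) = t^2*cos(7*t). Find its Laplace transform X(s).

X(s) = 2*s*(s^2 - 147)/(s^2 + 49)^3

L{cos(7t)} = s/(s^2 + 49).
Then apply L{t^2·g(t)} = (-1)^2 d^2/ds^2[G(s)] with G(s) = s/(s^2 + 49):
differentiating 2 times and applying the sign gives 2*s*(s^2 - 147)/(s^2 + 49)^3.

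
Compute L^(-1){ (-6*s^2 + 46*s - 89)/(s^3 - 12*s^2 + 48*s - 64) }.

-t^2*exp(4*t)/2 - 2*t*exp(4*t) - 6*exp(4*t)

Factor the denominator: s^3 - 12*s^2 + 48*s - 64 = (s - 4)^3.
Partial fraction decomposition gives [-6/(s - 4)] + [-2/(s - 4)^2] + [-1/(s - 4)^3].
Invert each term: -6/(s - 4) ↔ -6e^(4t); -2/(s - 4)^2 ↔ -2t·e^(4t); -1/(s - 4)^3 ↔ (-1/2)t^2·e^(4t).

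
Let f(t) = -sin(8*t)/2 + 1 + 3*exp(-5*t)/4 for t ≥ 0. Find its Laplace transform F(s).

F(s) = -4/(s^2 + 64) + 3/(4*(s + 5)) + 1/s

The transform is linear, so treat each term independently.
(3/4)·[L{e^(-5t)} = 1/(s + 5)]; (-1/2)·[L{sin(8t)} = 8/(s^2 + 64)]; L{1} = 1/s.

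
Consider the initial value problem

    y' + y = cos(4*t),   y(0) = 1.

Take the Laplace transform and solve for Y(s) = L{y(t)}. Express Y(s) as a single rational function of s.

Y(s) = (s^2 + s + 16)/(s^3 + s^2 + 16*s + 16)

Take the Laplace transform of both sides.
With L{y'} = sY - y(0) = sY - 1: the LHS transforms to (s + 1)Y - (1).
The right side is L{cos(4*t)} = s/(s^2 + 16).
So (s + 1)Y = s/(s^2 + 16) + (1).
Solve for Y(s) and write it as one ratio of polynomials.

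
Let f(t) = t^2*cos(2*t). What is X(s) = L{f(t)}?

X(s) = 2*s*(s^2 - 12)/(s^2 + 4)^3

L{cos(2t)} = s/(s^2 + 4).
Then apply L{t^2·g(t)} = (-1)^2 d^2/ds^2[G(s)] with G(s) = s/(s^2 + 4):
differentiating 2 times and applying the sign gives 2*s*(s^2 - 12)/(s^2 + 4)^3.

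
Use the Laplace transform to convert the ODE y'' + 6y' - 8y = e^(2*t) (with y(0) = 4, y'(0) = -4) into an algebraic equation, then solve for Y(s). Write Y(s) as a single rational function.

Y(s) = (4*s^2 + 12*s - 39)/(s^3 + 4*s^2 - 20*s + 16)

Laplace-transform each side.
The derivative rules (L{y''} = s^2 Y - s·y(0) - y'(0) and L{y'} = sY - y(0), with y(0) = 4, y'(0) = -4) turn the left side into (s^2 + 6*s - 8)Y - (4*s + 20).
The right side is L{e^(2*t)} = 1/(s - 2).
So (s^2 + 6*s - 8)Y = 1/(s - 2) + (4*s + 20).
Divide through and combine into a single rational function.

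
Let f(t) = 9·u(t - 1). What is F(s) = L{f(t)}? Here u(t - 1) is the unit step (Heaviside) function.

By the second shifting theorem, L{u(t - c)·g(t - c)} = e^(-cs)·G(s) with c = 1 and G(s) = L{g(t)}.
L{9} = 9/s.

F(s) = 9*exp(-s)/s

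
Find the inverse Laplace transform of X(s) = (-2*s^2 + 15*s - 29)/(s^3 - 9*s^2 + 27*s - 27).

-t^2*exp(3*t) + 3*t*exp(3*t) - 2*exp(3*t)

Factor the denominator: s^3 - 9*s^2 + 27*s - 27 = (s - 3)^3.
Partial fraction decomposition gives [-2/(s - 3)] + [3/(s - 3)^2] + [-2/(s - 3)^3].
Invert each term: -2/(s - 3) ↔ -2e^(3t); 3/(s - 3)^2 ↔ 3t·e^(3t); -2/(s - 3)^3 ↔ (-1)t^2·e^(3t).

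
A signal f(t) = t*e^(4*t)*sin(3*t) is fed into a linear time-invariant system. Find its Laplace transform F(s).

F(s) = 6*(s - 4)/(s^2 - 8*s + 25)^2

L{sin(3t)} = 3/(s^2 + 9).
Multiplying by e^(4t) shifts s → s - 4, so L{e^(4*t)*sin(3*t)} = 3/((s - 4)^2 + 9).
Then apply L{t·g(t)} = -d/ds[G(s)] with G(s) = 3/((s - 4)^2 + 9):
differentiating 1 time and applying the sign gives 6*(s - 4)/(s^2 - 8*s + 25)^2.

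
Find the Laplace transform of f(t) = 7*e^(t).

L{7} = 7/s.
By the first shifting theorem, multiplying by e^(t) replaces s with s - 1.

7/(s - 1)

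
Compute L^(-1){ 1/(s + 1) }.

exp(-t)

Since L{e^(-t)} = 1/(s + 1), the inverse is e^(-t).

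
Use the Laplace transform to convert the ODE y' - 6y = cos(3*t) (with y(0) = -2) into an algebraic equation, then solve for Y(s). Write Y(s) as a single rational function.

Y(s) = (-2*s^2 + s - 18)/(s^3 - 6*s^2 + 9*s - 54)

Transform both sides with L{·}.
With L{y'} = sY - y(0) = sY - (-2): the LHS transforms to (s - 6)Y - (-2).
The right side is L{cos(3*t)} = s/(s^2 + 9).
So (s - 6)Y = s/(s^2 + 9) + (-2).
Solve for Y(s) and write it as one ratio of polynomials.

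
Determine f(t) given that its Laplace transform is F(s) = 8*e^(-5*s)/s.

The factor e^(-5s) signals a time shift by c = 5 (second shifting theorem).
L{8} = 8/s, so L^-1{8/s} = 8.
Hence the inverse is u(t - 5) times that function evaluated at t - 5.

f(t) = Heaviside(t - 5)*(8)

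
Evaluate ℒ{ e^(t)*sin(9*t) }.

L{sin(9t)} = 9/(s^2 + 81).
By the first shifting theorem, multiplying by e^(t) replaces s with s - 1.

9/((s - 1)^2 + 81)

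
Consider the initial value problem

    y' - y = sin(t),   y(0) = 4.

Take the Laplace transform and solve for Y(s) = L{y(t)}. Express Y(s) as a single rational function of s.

Laplace-transform each side.
Using L{y'} = sY - y(0) = sY - 4, the left side becomes (s - 1)Y - (4).
The right side is L{sin(t)} = 1/(s^2 + 1).
So (s - 1)Y = 1/(s^2 + 1) + (4).
Solve for Y(s) and write it as one ratio of polynomials.

Y(s) = (4*s^2 + 5)/(s^3 - s^2 + s - 1)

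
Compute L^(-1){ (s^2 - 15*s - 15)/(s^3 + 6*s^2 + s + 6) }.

-3*sin(t) - 2*cos(t) + 3*exp(-6*t)

Factor the denominator: s^3 + 6*s^2 + s + 6 = (s + 6)*(s^2 + 1).
Partial fraction decomposition gives [3/(s + 6)] + [-2*s/(s^2 + 1)] + [-3/(s^2 + 1)].
Invert each term: 3/(s + 6) ↔ 3e^(-6t); -2·s/(s^2 + 1) ↔ -2cos(t); -3·1/(s^2 + 1) ↔ -3sin(t).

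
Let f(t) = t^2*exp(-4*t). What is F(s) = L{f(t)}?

L{e^(-4t)} = 1/(s + 4).
Then apply L{t^2·g(t)} = (-1)^2 d^2/ds^2[G(s)] with G(s) = 1/(s + 4):
differentiating 2 times and applying the sign gives 2/(s + 4)^3.

F(s) = 2/(s + 4)^3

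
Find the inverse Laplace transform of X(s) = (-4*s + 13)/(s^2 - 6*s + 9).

t*exp(3*t) - 4*exp(3*t)

Factor the denominator: s^2 - 6*s + 9 = (s - 3)^2.
Partial fraction decomposition gives [-4/(s - 3)] + [(s - 3)^(-2)].
Invert each term: -4/(s - 3) ↔ -4e^(3t); 1/(s - 3)^2 ↔ t·e^(3t).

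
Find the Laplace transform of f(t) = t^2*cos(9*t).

L{cos(9t)} = s/(s^2 + 81).
Then apply L{t^2·g(t)} = (-1)^2 d^2/ds^2[G(s)] with G(s) = s/(s^2 + 81):
differentiating 2 times and applying the sign gives 2*s*(s^2 - 243)/(s^2 + 81)^3.

2*s*(s^2 - 243)/(s^2 + 81)^3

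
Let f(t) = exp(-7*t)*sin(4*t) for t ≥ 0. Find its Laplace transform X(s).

L{sin(4t)} = 4/(s^2 + 16).
By the first shifting theorem, multiplying by e^(-7t) replaces s with s + 7.

X(s) = 4/((s + 7)^2 + 16)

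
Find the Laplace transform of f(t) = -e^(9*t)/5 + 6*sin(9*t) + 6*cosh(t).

Apply the Laplace transform termwise.
(-1/5)·[L{e^(9t)} = 1/(s - 9)]; (6)·[L{sin(9t)} = 9/(s^2 + 81)]; (6)·[L{cosh(t)} = s/(s^2 - 1)].

6*s/(s^2 - 1) + 54/(s^2 + 81) - 1/(5*(s - 9))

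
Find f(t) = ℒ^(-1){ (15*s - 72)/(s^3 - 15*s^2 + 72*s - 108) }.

Factor the denominator: s^3 - 15*s^2 + 72*s - 108 = (s - 6)^2*(s - 3).
Partial fraction decomposition gives [3/(s - 6)] + [6/(s - 6)^2] + [-3/(s - 3)].
Invert each term: 3/(s - 6) ↔ 3e^(6t); 6/(s - 6)^2 ↔ 6t·e^(6t); -3/(s - 3) ↔ -3e^(3t).

f(t) = 6*t*exp(6*t) + 3*exp(6*t) - 3*exp(3*t)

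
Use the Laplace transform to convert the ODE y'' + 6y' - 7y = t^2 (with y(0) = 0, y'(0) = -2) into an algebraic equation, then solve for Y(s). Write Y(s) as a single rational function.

Take the Laplace transform of both sides.
With L{y''} = s^2 Y - s·y(0) - y'(0) and L{y'} = sY - y(0), with y(0) = 0, y'(0) = -2: the LHS transforms to (s^2 + 6*s - 7)Y - (-2).
The right side is L{t^2} = 2/s^3.
So (s^2 + 6*s - 7)Y = 2/s^3 + (-2).
Isolate Y and clear denominators.

Y(s) = (-2*s^2 - 2*s - 2)/(s^4 + 7*s^3)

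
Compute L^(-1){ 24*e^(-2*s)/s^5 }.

Heaviside(t - 2)*((t - 2)^4)

The factor e^(-2s) signals a time shift by c = 2 (second shifting theorem).
L{t^4} = 4!/s^5 = 24/s^5, so L^-1{24/s^5} = t^4.
Hence the inverse is u(t - 2) times that function evaluated at t - 2.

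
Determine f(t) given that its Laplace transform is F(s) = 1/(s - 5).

f(t) = exp(5*t)

Since L{e^(5t)} = 1/(s - 5), the inverse is e^(5*t).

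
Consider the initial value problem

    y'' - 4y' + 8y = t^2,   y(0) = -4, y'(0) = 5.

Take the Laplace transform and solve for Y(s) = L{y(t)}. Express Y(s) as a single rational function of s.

Y(s) = (-4*s^4 + 21*s^3 + 2)/(s^5 - 4*s^4 + 8*s^3)

Take the Laplace transform of both sides.
With L{y''} = s^2 Y - s·y(0) - y'(0) and L{y'} = sY - y(0), with y(0) = -4, y'(0) = 5: the LHS transforms to (s^2 - 4*s + 8)Y - (-4*s + 21).
The right side is L{t^2} = 2/s^3.
So (s^2 - 4*s + 8)Y = 2/s^3 + (-4*s + 21).
Solve for Y(s) and write it as one ratio of polynomials.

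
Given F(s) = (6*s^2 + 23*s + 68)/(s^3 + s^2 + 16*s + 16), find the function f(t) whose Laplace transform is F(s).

f(t) = 5*sin(4*t) + 3*cos(4*t) + 3*exp(-t)

Factor the denominator: s^3 + s^2 + 16*s + 16 = (s + 1)*(s^2 + 16).
Partial fraction decomposition gives [3/(s + 1)] + [3*s/(s^2 + 16)] + [20/(s^2 + 16)].
Invert each term: 3/(s + 1) ↔ 3e^(-t); 3·s/(s^2 + 16) ↔ 3cos(4t); 5·4/(s^2 + 16) ↔ 5sin(4t).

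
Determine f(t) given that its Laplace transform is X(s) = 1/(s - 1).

Since L{e^(t)} = 1/(s - 1), the inverse is e^(t).

f(t) = exp(t)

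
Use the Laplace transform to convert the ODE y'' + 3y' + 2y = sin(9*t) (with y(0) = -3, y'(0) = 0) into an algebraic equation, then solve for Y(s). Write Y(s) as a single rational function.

Apply the Laplace transform to the equation.
With L{y''} = s^2 Y - s·y(0) - y'(0) and L{y'} = sY - y(0), with y(0) = -3, y'(0) = 0: the LHS transforms to (s^2 + 3*s + 2)Y - (-3*s - 9).
The right side is L{sin(9*t)} = 9/(s^2 + 81).
So (s^2 + 3*s + 2)Y = 9/(s^2 + 81) + (-3*s - 9).
Isolate Y and clear denominators.

Y(s) = (-3*s^3 - 9*s^2 - 243*s - 720)/(s^4 + 3*s^3 + 83*s^2 + 243*s + 162)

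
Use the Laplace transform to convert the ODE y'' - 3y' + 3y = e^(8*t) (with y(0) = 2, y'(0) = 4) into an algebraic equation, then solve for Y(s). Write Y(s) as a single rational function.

Apply the Laplace transform to the equation.
The derivative rules (L{y''} = s^2 Y - s·y(0) - y'(0) and L{y'} = sY - y(0), with y(0) = 2, y'(0) = 4) turn the left side into (s^2 - 3*s + 3)Y - (2*s - 2).
The right side is L{e^(8*t)} = 1/(s - 8).
So (s^2 - 3*s + 3)Y = 1/(s - 8) + (2*s - 2).
Isolate Y and clear denominators.

Y(s) = (2*s^2 - 18*s + 17)/(s^3 - 11*s^2 + 27*s - 24)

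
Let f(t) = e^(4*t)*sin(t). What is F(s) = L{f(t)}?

L{sin(t)} = 1/(s^2 + 1).
By the first shifting theorem, multiplying by e^(4t) replaces s with s - 4.

F(s) = 1/((s - 4)^2 + 1)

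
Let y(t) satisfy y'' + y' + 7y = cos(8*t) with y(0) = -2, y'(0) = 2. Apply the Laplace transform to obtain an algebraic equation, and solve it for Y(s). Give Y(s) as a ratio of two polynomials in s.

Laplace-transform each side.
The derivative rules (L{y''} = s^2 Y - s·y(0) - y'(0) and L{y'} = sY - y(0), with y(0) = -2, y'(0) = 2) turn the left side into (s^2 + s + 7)Y - (-2*s).
The right side is L{cos(8*t)} = s/(s^2 + 64).
So (s^2 + s + 7)Y = s/(s^2 + 64) + (-2*s).
Solve for Y(s) and write it as one ratio of polynomials.

Y(s) = (-2*s^3 - 127*s)/(s^4 + s^3 + 71*s^2 + 64*s + 448)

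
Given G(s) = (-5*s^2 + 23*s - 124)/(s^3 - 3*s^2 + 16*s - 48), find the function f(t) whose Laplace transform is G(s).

Factor the denominator: s^3 - 3*s^2 + 16*s - 48 = (s - 3)*(s^2 + 16).
Partial fraction decomposition gives [-4/(s - 3)] + [-s/(s^2 + 16)] + [20/(s^2 + 16)].
Invert each term: -4/(s - 3) ↔ -4e^(3t); -1·s/(s^2 + 16) ↔ -cos(4t); 5·4/(s^2 + 16) ↔ 5sin(4t).

f(t) = -4*exp(3*t) + 5*sin(4*t) - cos(4*t)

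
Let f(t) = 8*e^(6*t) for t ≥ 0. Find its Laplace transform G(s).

L{8} = 8/s.
By the first shifting theorem, multiplying by e^(6t) replaces s with s - 6.

G(s) = 8/(s - 6)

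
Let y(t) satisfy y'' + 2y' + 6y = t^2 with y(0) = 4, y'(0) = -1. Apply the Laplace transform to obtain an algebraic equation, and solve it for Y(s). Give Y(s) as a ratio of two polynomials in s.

Apply the Laplace transform to the equation.
Using L{y''} = s^2 Y - s·y(0) - y'(0) and L{y'} = sY - y(0), with y(0) = 4, y'(0) = -1, the left side becomes (s^2 + 2*s + 6)Y - (4*s + 7).
The right side is L{t^2} = 2/s^3.
So (s^2 + 2*s + 6)Y = 2/s^3 + (4*s + 7).
Isolate Y and clear denominators.

Y(s) = (4*s^4 + 7*s^3 + 2)/(s^5 + 2*s^4 + 6*s^3)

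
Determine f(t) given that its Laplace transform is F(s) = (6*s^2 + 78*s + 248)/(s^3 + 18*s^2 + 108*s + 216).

f(t) = -2*t^2*exp(-6*t) + 6*t*exp(-6*t) + 6*exp(-6*t)

Factor the denominator: s^3 + 18*s^2 + 108*s + 216 = (s + 6)^3.
Partial fraction decomposition gives [6/(s + 6)] + [6/(s + 6)^2] + [-4/(s + 6)^3].
Invert each term: 6/(s + 6) ↔ 6e^(-6t); 6/(s + 6)^2 ↔ 6t·e^(-6t); -4/(s + 6)^3 ↔ (-2)t^2·e^(-6t).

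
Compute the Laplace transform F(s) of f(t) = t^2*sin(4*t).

F(s) = 8*(3*s^2 - 16)/(s^2 + 16)^3

L{sin(4t)} = 4/(s^2 + 16).
Then apply L{t^2·g(t)} = (-1)^2 d^2/ds^2[G(s)] with G(s) = 4/(s^2 + 16):
differentiating 2 times and applying the sign gives 8*(3*s^2 - 16)/(s^2 + 16)^3.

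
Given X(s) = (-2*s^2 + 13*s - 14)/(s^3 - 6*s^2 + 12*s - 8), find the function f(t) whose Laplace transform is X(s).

f(t) = 2*t^2*exp(2*t) + 5*t*exp(2*t) - 2*exp(2*t)

Factor the denominator: s^3 - 6*s^2 + 12*s - 8 = (s - 2)^3.
Partial fraction decomposition gives [-2/(s - 2)] + [5/(s - 2)^2] + [4/(s - 2)^3].
Invert each term: -2/(s - 2) ↔ -2e^(2t); 5/(s - 2)^2 ↔ 5t·e^(2t); 4/(s - 2)^3 ↔ (2)t^2·e^(2t).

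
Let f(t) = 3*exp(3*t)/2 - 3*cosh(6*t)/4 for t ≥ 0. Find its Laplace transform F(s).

Apply the Laplace transform termwise.
(3/2)·[L{e^(3t)} = 1/(s - 3)]; (-3/4)·[L{cosh(6t)} = s/(s^2 - 36)].

F(s) = -3*s/(4*(s^2 - 36)) + 3/(2*(s - 3))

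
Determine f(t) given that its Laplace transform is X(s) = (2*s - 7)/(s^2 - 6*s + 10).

f(t) = -exp(3*t)*sin(t) + 2*exp(3*t)*cos(t)

Complete the square in the denominator: s^2 - 6*s + 10 = (s - 3)^2 + 1^2.
Split the numerator to match: 2*s - 7 = 2·(s - 3) - 1·1.
Invert each term: 2·(s - 3)/((s - 3)^2 + 1) ↔ 2e^(3t)cos(t); -1·1/((s - 3)^2 + 1) ↔ -e^(3t)sin(t).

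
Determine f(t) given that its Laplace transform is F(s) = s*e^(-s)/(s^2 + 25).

The factor e^(-s) signals a time shift by c = 1 (second shifting theorem).
L{cos(5t)} = s/(s^2 + 25), so L^-1{s/(s^2 + 25)} = cos(5*t).
Hence the inverse is u(t - 1) times that function evaluated at t - 1.

f(t) = Heaviside(t - 1)*(cos(5*t - 5))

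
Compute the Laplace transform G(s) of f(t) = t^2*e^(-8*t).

G(s) = 2/(s + 8)^3

L{e^(-8t)} = 1/(s + 8).
Then apply L{t^2·g(t)} = (-1)^2 d^2/ds^2[H(s)] with H(s) = 1/(s + 8):
differentiating 2 times and applying the sign gives 2/(s + 8)^3.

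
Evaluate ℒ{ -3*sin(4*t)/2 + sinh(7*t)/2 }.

Apply the Laplace transform termwise.
(1/2)·[L{sinh(7t)} = 7/(s^2 - 49)]; (-3/2)·[L{sin(4t)} = 4/(s^2 + 16)].

-6/(s^2 + 16) + 7/(2*(s^2 - 49))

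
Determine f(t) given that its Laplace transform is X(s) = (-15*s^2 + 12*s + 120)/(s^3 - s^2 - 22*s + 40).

Factor the denominator: s^3 - s^2 - 22*s + 40 = (s - 4)*(s - 2)*(s + 5).
Partial fraction decomposition gives [-5/(s + 5)] + [-4/(s - 4)] + [-6/(s - 2)].
Invert each term: -5/(s + 5) ↔ -5e^(-5t); -4/(s - 4) ↔ -4e^(4t); -6/(s - 2) ↔ -6e^(2t).

f(t) = -4*exp(4*t) - 6*exp(2*t) - 5*exp(-5*t)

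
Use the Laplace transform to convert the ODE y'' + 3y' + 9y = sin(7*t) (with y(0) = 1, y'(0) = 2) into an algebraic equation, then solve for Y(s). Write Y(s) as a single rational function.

Laplace-transform each side.
Using L{y''} = s^2 Y - s·y(0) - y'(0) and L{y'} = sY - y(0), with y(0) = 1, y'(0) = 2, the left side becomes (s^2 + 3*s + 9)Y - (s + 5).
The right side is L{sin(7*t)} = 7/(s^2 + 49).
So (s^2 + 3*s + 9)Y = 7/(s^2 + 49) + (s + 5).
Isolate Y and clear denominators.

Y(s) = (s^3 + 5*s^2 + 49*s + 252)/(s^4 + 3*s^3 + 58*s^2 + 147*s + 441)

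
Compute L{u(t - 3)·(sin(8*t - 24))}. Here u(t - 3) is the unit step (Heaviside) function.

By the second shifting theorem, L{u(t - c)·g(t - c)} = e^(-cs)·G(s) with c = 3 and G(s) = L{g(t)}.
L{sin(8t)} = 8/(s^2 + 64).

8*exp(-3*s)/(s^2 + 64)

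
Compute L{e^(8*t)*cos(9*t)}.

(s - 8)/((s - 8)^2 + 81)

L{cos(9t)} = s/(s^2 + 81).
By the first shifting theorem, multiplying by e^(8t) replaces s with s - 8.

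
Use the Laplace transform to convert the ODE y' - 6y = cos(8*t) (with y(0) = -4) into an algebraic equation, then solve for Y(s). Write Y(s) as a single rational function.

Y(s) = (-4*s^2 + s - 256)/(s^3 - 6*s^2 + 64*s - 384)

Apply the Laplace transform to the equation.
With L{y'} = sY - y(0) = sY - (-4): the LHS transforms to (s - 6)Y - (-4).
The right side is L{cos(8*t)} = s/(s^2 + 64).
So (s - 6)Y = s/(s^2 + 64) + (-4).
Isolate Y and clear denominators.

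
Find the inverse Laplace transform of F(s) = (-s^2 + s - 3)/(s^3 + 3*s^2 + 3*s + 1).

-5*t^2*exp(-t)/2 + 3*t*exp(-t) - exp(-t)

Factor the denominator: s^3 + 3*s^2 + 3*s + 1 = (s + 1)^3.
Partial fraction decomposition gives [-1/(s + 1)] + [3/(s + 1)^2] + [-5/(s + 1)^3].
Invert each term: -1/(s + 1) ↔ -e^(-t); 3/(s + 1)^2 ↔ 3t·e^(-t); -5/(s + 1)^3 ↔ (-5/2)t^2·e^(-t).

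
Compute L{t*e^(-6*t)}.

L{e^(-6t)} = 1/(s + 6).
Then apply L{t·g(t)} = -d/ds[G(s)] with G(s) = 1/(s + 6):
differentiating 1 time and applying the sign gives (s + 6)^(-2).

(s + 6)^(-2)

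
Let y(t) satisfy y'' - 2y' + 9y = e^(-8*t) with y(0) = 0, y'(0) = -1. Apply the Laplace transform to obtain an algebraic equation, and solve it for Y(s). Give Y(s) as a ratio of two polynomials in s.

Take the Laplace transform of both sides.
Using L{y''} = s^2 Y - s·y(0) - y'(0) and L{y'} = sY - y(0), with y(0) = 0, y'(0) = -1, the left side becomes (s^2 - 2*s + 9)Y - (-1).
The right side is L{e^(-8*t)} = 1/(s + 8).
So (s^2 - 2*s + 9)Y = 1/(s + 8) + (-1).
Isolate Y and clear denominators.

Y(s) = (-s - 7)/(s^3 + 6*s^2 - 7*s + 72)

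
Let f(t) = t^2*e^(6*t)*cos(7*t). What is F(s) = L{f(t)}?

L{cos(7t)} = s/(s^2 + 49).
Multiplying by e^(6t) shifts s → s - 6, so L{e^(6*t)*cos(7*t)} = (s - 6)/((s - 6)^2 + 49).
Then apply L{t^2·g(t)} = (-1)^2 d^2/ds^2[G(s)] with G(s) = (s - 6)/((s - 6)^2 + 49):
differentiating 2 times and applying the sign gives 2*(s - 6)*(s^2 - 12*s - 111)/(s^2 - 12*s + 85)^3.

F(s) = 2*(s - 6)*(s^2 - 12*s - 111)/(s^2 - 12*s + 85)^3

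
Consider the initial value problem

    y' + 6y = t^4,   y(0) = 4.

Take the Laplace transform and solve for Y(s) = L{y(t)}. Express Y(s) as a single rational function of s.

Y(s) = (4*s^5 + 24)/(s^6 + 6*s^5)

Transform both sides with L{·}.
The derivative rules (L{y'} = sY - y(0) = sY - 4) turn the left side into (s + 6)Y - (4).
The right side is L{t^4} = 24/s^5.
So (s + 6)Y = 24/s^5 + (4).
Solve for Y(s) and write it as one ratio of polynomials.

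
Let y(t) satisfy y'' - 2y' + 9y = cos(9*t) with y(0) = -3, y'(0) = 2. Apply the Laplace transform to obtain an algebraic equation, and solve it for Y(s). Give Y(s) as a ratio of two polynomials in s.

Y(s) = (-3*s^3 + 8*s^2 - 242*s + 648)/(s^4 - 2*s^3 + 90*s^2 - 162*s + 729)

Take the Laplace transform of both sides.
Using L{y''} = s^2 Y - s·y(0) - y'(0) and L{y'} = sY - y(0), with y(0) = -3, y'(0) = 2, the left side becomes (s^2 - 2*s + 9)Y - (-3*s + 8).
The right side is L{cos(9*t)} = s/(s^2 + 81).
So (s^2 - 2*s + 9)Y = s/(s^2 + 81) + (-3*s + 8).
Solve for Y(s) and write it as one ratio of polynomials.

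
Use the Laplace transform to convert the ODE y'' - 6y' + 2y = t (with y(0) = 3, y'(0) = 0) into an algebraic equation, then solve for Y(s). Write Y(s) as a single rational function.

Y(s) = (3*s^3 - 18*s^2 + 1)/(s^4 - 6*s^3 + 2*s^2)

Take the Laplace transform of both sides.
Using L{y''} = s^2 Y - s·y(0) - y'(0) and L{y'} = sY - y(0), with y(0) = 3, y'(0) = 0, the left side becomes (s^2 - 6*s + 2)Y - (3*s - 18).
The right side is L{t} = s^(-2).
So (s^2 - 6*s + 2)Y = s^(-2) + (3*s - 18).
Solve for Y(s) and write it as one ratio of polynomials.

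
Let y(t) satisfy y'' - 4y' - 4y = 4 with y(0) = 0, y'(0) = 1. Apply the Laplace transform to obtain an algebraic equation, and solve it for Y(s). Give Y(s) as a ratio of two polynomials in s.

Take the Laplace transform of both sides.
Using L{y''} = s^2 Y - s·y(0) - y'(0) and L{y'} = sY - y(0), with y(0) = 0, y'(0) = 1, the left side becomes (s^2 - 4*s - 4)Y - (1).
The right side is L{4} = 4/s.
So (s^2 - 4*s - 4)Y = 4/s + (1).
Solve for Y(s) and write it as one ratio of polynomials.

Y(s) = (s + 4)/(s^3 - 4*s^2 - 4*s)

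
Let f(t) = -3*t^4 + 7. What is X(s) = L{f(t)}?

X(s) = 7/s - 72/s^5

By linearity of the Laplace transform, transform each term separately.
L{7} = 7/s; (-3)·[L{t^4} = 4!/s^5 = 24/s^5].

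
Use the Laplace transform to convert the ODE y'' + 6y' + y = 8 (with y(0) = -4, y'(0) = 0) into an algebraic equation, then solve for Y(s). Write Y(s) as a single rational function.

Y(s) = (-4*s^2 - 24*s + 8)/(s^3 + 6*s^2 + s)

Transform both sides with L{·}.
Using L{y''} = s^2 Y - s·y(0) - y'(0) and L{y'} = sY - y(0), with y(0) = -4, y'(0) = 0, the left side becomes (s^2 + 6*s + 1)Y - (-4*s - 24).
The right side is L{8} = 8/s.
So (s^2 + 6*s + 1)Y = 8/s + (-4*s - 24).
Divide through and combine into a single rational function.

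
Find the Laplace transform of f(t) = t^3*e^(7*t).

L{t^3} = 3!/s^4 = 6/s^4.
By the first shifting theorem, multiplying by e^(7t) replaces s with s - 7.

6/(s - 7)^4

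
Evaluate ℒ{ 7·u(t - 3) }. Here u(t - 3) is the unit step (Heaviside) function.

By the second shifting theorem, L{u(t - c)·g(t - c)} = e^(-cs)·G(s) with c = 3 and G(s) = L{g(t)}.
L{7} = 7/s.

7*exp(-3*s)/s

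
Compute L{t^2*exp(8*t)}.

2/(s - 8)^3

L{e^(8t)} = 1/(s - 8).
Then apply L{t^2·g(t)} = (-1)^2 d^2/ds^2[G(s)] with G(s) = 1/(s - 8):
differentiating 2 times and applying the sign gives 2/(s - 8)^3.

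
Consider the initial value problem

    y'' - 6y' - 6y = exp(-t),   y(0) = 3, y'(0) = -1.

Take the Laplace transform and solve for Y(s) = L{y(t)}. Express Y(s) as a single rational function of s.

Take the Laplace transform of both sides.
The derivative rules (L{y''} = s^2 Y - s·y(0) - y'(0) and L{y'} = sY - y(0), with y(0) = 3, y'(0) = -1) turn the left side into (s^2 - 6*s - 6)Y - (3*s - 19).
The right side is L{exp(-t)} = 1/(s + 1).
So (s^2 - 6*s - 6)Y = 1/(s + 1) + (3*s - 19).
Solve for Y(s) and write it as one ratio of polynomials.

Y(s) = (3*s^2 - 16*s - 18)/(s^3 - 5*s^2 - 12*s - 6)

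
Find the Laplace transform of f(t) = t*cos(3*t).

L{cos(3t)} = s/(s^2 + 9).
Then apply L{t·g(t)} = -d/ds[G(s)] with G(s) = s/(s^2 + 9):
differentiating 1 time and applying the sign gives (s - 3)*(s + 3)/(s^2 + 9)^2.

(s - 3)*(s + 3)/(s^2 + 9)^2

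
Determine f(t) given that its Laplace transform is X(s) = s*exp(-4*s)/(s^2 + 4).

f(t) = Heaviside(t - 4)*(cos(2*t - 8))

The factor e^(-4s) signals a time shift by c = 4 (second shifting theorem).
L{cos(2t)} = s/(s^2 + 4), so L^-1{s/(s^2 + 4)} = cos(2*t).
Hence the inverse is u(t - 4) times that function evaluated at t - 4.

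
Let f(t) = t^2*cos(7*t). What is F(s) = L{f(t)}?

F(s) = 2*s*(s^2 - 147)/(s^2 + 49)^3

L{cos(7t)} = s/(s^2 + 49).
Then apply L{t^2·g(t)} = (-1)^2 d^2/ds^2[G(s)] with G(s) = s/(s^2 + 49):
differentiating 2 times and applying the sign gives 2*s*(s^2 - 147)/(s^2 + 49)^3.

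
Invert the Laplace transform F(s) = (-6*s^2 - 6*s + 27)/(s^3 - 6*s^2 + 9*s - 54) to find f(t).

Factor the denominator: s^3 - 6*s^2 + 9*s - 54 = (s - 6)*(s^2 + 9).
Partial fraction decomposition gives [-5/(s - 6)] + [-s/(s^2 + 9)] + [-12/(s^2 + 9)].
Invert each term: -5/(s - 6) ↔ -5e^(6t); -1·s/(s^2 + 9) ↔ -cos(3t); -4·3/(s^2 + 9) ↔ -4sin(3t).

f(t) = -5*exp(6*t) - 4*sin(3*t) - cos(3*t)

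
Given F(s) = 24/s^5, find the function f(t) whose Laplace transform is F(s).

f(t) = t^4

Since L{t^4} = 4!/s^5 = 24/s^5, the inverse is t^4.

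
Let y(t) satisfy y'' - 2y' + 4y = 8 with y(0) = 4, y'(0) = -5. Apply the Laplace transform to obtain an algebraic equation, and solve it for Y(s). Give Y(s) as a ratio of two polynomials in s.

Transform both sides with L{·}.
Using L{y''} = s^2 Y - s·y(0) - y'(0) and L{y'} = sY - y(0), with y(0) = 4, y'(0) = -5, the left side becomes (s^2 - 2*s + 4)Y - (4*s - 13).
The right side is L{8} = 8/s.
So (s^2 - 2*s + 4)Y = 8/s + (4*s - 13).
Solve for Y(s) and write it as one ratio of polynomials.

Y(s) = (4*s^2 - 13*s + 8)/(s^3 - 2*s^2 + 4*s)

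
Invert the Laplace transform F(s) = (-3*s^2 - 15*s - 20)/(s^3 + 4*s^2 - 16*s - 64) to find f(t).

Factor the denominator: s^3 + 4*s^2 - 16*s - 64 = (s - 4)*(s + 4)^2.
Partial fraction decomposition gives [-1/(s + 4)] + [(s + 4)^(-2)] + [-2/(s - 4)].
Invert each term: -1/(s + 4) ↔ -e^(-4t); 1/(s + 4)^2 ↔ t·e^(-4t); -2/(s - 4) ↔ -2e^(4t).

f(t) = t*exp(-4*t) - 2*exp(4*t) - exp(-4*t)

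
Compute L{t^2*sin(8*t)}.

L{sin(8t)} = 8/(s^2 + 64).
Then apply L{t^2·g(t)} = (-1)^2 d^2/ds^2[G(s)] with G(s) = 8/(s^2 + 64):
differentiating 2 times and applying the sign gives 16*(3*s^2 - 64)/(s^2 + 64)^3.

16*(3*s^2 - 64)/(s^2 + 64)^3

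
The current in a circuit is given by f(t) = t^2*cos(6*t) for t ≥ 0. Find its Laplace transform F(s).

F(s) = 2*s*(s^2 - 108)/(s^2 + 36)^3

L{cos(6t)} = s/(s^2 + 36).
Then apply L{t^2·g(t)} = (-1)^2 d^2/ds^2[G(s)] with G(s) = s/(s^2 + 36):
differentiating 2 times and applying the sign gives 2*s*(s^2 - 108)/(s^2 + 36)^3.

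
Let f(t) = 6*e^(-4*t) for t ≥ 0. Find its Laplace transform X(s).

L{6} = 6/s.
By the first shifting theorem, multiplying by e^(-4t) replaces s with s + 4.

X(s) = 6/(s + 4)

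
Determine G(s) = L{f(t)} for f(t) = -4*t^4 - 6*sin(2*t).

G(s) = -12/(s^2 + 4) - 96/s^5

Apply the Laplace transform termwise.
(-6)·[L{sin(2t)} = 2/(s^2 + 4)]; (-4)·[L{t^4} = 4!/s^5 = 24/s^5].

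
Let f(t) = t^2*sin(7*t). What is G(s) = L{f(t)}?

L{sin(7t)} = 7/(s^2 + 49).
Then apply L{t^2·g(t)} = (-1)^2 d^2/ds^2[H(s)] with H(s) = 7/(s^2 + 49):
differentiating 2 times and applying the sign gives 14*(3*s^2 - 49)/(s^2 + 49)^3.

G(s) = 14*(3*s^2 - 49)/(s^2 + 49)^3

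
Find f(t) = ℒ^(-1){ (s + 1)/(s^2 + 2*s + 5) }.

f(t) = exp(-t)*cos(2*t)

Rewrite the denominator: s^2 + 2*s + 5 = (s + 1)^2 + 4.
The form in (s + 1) signals a first-shifting-theorem factor e^(-t).
Since L{cos(2t)} = s/(s^2 + 4), the inverse is e^(-t)*cos(2*t).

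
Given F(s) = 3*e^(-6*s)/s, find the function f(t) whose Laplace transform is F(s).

The factor e^(-6s) signals a time shift by c = 6 (second shifting theorem).
L{3} = 3/s, so L^-1{3/s} = 3.
Hence the inverse is u(t - 6) times that function evaluated at t - 6.

f(t) = Heaviside(t - 6)*(3)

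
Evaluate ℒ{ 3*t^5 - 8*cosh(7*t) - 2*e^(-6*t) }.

-8*s/(s^2 - 49) - 2/(s + 6) + 360/s^6

The transform is linear, so treat each term independently.
(-8)·[L{cosh(7t)} = s/(s^2 - 49)]; (3)·[L{t^5} = 5!/s^6 = 120/s^6]; (-2)·[L{e^(-6t)} = 1/(s + 6)].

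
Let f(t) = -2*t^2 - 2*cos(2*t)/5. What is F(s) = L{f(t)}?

F(s) = -2*s/(5*(s^2 + 4)) - 4/s^3

Apply the Laplace transform termwise.
(-2)·[L{t^2} = 2!/s^3 = 2/s^3]; (-2/5)·[L{cos(2t)} = s/(s^2 + 4)].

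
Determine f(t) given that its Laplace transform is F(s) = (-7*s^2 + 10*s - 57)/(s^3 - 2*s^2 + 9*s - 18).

Factor the denominator: s^3 - 2*s^2 + 9*s - 18 = (s - 2)*(s^2 + 9).
Partial fraction decomposition gives [-5/(s - 2)] + [-2*s/(s^2 + 9)] + [6/(s^2 + 9)].
Invert each term: -5/(s - 2) ↔ -5e^(2t); -2·s/(s^2 + 9) ↔ -2cos(3t); 2·3/(s^2 + 9) ↔ 2sin(3t).

f(t) = -5*exp(2*t) + 2*sin(3*t) - 2*cos(3*t)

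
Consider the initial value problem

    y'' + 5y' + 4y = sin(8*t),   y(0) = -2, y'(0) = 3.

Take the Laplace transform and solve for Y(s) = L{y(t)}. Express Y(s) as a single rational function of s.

Transform both sides with L{·}.
With L{y''} = s^2 Y - s·y(0) - y'(0) and L{y'} = sY - y(0), with y(0) = -2, y'(0) = 3: the LHS transforms to (s^2 + 5*s + 4)Y - (-2*s - 7).
The right side is L{sin(8*t)} = 8/(s^2 + 64).
So (s^2 + 5*s + 4)Y = 8/(s^2 + 64) + (-2*s - 7).
Solve for Y(s) and write it as one ratio of polynomials.

Y(s) = (-2*s^3 - 7*s^2 - 128*s - 440)/(s^4 + 5*s^3 + 68*s^2 + 320*s + 256)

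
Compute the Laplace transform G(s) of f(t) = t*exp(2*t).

G(s) = (s - 2)^(-2)

L{e^(2t)} = 1/(s - 2).
Then apply L{t·g(t)} = -d/ds[H(s)] with H(s) = 1/(s - 2):
differentiating 1 time and applying the sign gives (s - 2)^(-2).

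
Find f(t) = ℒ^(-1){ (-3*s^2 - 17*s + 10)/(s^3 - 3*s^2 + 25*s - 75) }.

Factor the denominator: s^3 - 3*s^2 + 25*s - 75 = (s - 3)*(s^2 + 25).
Partial fraction decomposition gives [-2/(s - 3)] + [-s/(s^2 + 25)] + [-20/(s^2 + 25)].
Invert each term: -2/(s - 3) ↔ -2e^(3t); -1·s/(s^2 + 25) ↔ -cos(5t); -4·5/(s^2 + 25) ↔ -4sin(5t).

f(t) = -2*exp(3*t) - 4*sin(5*t) - cos(5*t)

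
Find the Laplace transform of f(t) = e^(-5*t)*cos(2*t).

L{cos(2t)} = s/(s^2 + 4).
By the first shifting theorem, multiplying by e^(-5t) replaces s with s + 5.

(s + 5)/((s + 5)^2 + 4)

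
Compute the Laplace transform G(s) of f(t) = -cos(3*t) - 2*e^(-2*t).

G(s) = -s/(s^2 + 9) - 2/(s + 2)

By linearity of the Laplace transform, transform each term separately.
(-1)·[L{cos(3t)} = s/(s^2 + 9)]; (-2)·[L{e^(-2t)} = 1/(s + 2)].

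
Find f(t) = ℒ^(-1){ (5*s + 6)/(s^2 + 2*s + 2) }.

Complete the square in the denominator: s^2 + 2*s + 2 = (s + 1)^2 + 1^2.
Split the numerator to match: 5*s + 6 = 5·(s + 1) + 1·1.
Invert each term: 5·(s + 1)/((s + 1)^2 + 1) ↔ 5e^(-t)cos(t); 1·1/((s + 1)^2 + 1) ↔ e^(-t)sin(t).

f(t) = exp(-t)*sin(t) + 5*exp(-t)*cos(t)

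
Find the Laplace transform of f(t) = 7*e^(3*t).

7/(s - 3)

L{7} = 7/s.
By the first shifting theorem, multiplying by e^(3t) replaces s with s - 3.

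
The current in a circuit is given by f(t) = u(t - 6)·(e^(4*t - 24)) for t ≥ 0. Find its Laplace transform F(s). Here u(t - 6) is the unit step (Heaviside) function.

By the second shifting theorem, L{u(t - c)·g(t - c)} = e^(-cs)·G(s) with c = 6 and G(s) = L{g(t)}.
L{e^(4t)} = 1/(s - 4).

F(s) = exp(-6*s)/(s - 4)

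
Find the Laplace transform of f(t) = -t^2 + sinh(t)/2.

1/(2*(s^2 - 1)) - 2/s^3

Apply the Laplace transform termwise.
(1/2)·[L{sinh(t)} = 1/(s^2 - 1)]; (-1)·[L{t^2} = 2!/s^3 = 2/s^3].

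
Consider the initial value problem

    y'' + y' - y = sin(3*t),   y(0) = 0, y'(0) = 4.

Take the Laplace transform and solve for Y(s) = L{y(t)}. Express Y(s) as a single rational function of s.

Apply the Laplace transform to the equation.
The derivative rules (L{y''} = s^2 Y - s·y(0) - y'(0) and L{y'} = sY - y(0), with y(0) = 0, y'(0) = 4) turn the left side into (s^2 + s - 1)Y - (4).
The right side is L{sin(3*t)} = 3/(s^2 + 9).
So (s^2 + s - 1)Y = 3/(s^2 + 9) + (4).
Isolate Y and clear denominators.

Y(s) = (4*s^2 + 39)/(s^4 + s^3 + 8*s^2 + 9*s - 9)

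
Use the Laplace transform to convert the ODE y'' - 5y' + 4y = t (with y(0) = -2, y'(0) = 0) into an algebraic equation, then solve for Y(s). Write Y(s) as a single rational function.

Y(s) = (-2*s^3 + 10*s^2 + 1)/(s^4 - 5*s^3 + 4*s^2)

Transform both sides with L{·}.
The derivative rules (L{y''} = s^2 Y - s·y(0) - y'(0) and L{y'} = sY - y(0), with y(0) = -2, y'(0) = 0) turn the left side into (s^2 - 5*s + 4)Y - (-2*s + 10).
The right side is L{t} = s^(-2).
So (s^2 - 5*s + 4)Y = s^(-2) + (-2*s + 10).
Divide through and combine into a single rational function.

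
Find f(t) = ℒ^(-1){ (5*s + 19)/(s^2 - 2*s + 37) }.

f(t) = 4*exp(t)*sin(6*t) + 5*exp(t)*cos(6*t)

Complete the square in the denominator: s^2 - 2*s + 37 = (s - 1)^2 + 6^2.
Split the numerator to match: 5*s + 19 = 5·(s - 1) + 4·6.
Invert each term: 5·(s - 1)/((s - 1)^2 + 36) ↔ 5e^(t)cos(6t); 4·6/((s - 1)^2 + 36) ↔ 4e^(t)sin(6t).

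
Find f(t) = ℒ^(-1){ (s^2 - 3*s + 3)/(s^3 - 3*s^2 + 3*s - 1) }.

f(t) = t^2*exp(t)/2 - t*exp(t) + exp(t)

Factor the denominator: s^3 - 3*s^2 + 3*s - 1 = (s - 1)^3.
Partial fraction decomposition gives [1/(s - 1)] + [-1/(s - 1)^2] + [(s - 1)^(-3)].
Invert each term: 1/(s - 1) ↔ e^(t); -1/(s - 1)^2 ↔ -t·e^(t); 1/(s - 1)^3 ↔ (1/2)t^2·e^(t).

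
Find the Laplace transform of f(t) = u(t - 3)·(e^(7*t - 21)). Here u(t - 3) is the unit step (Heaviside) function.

exp(-3*s)/(s - 7)

By the second shifting theorem, L{u(t - c)·g(t - c)} = e^(-cs)·G(s) with c = 3 and G(s) = L{g(t)}.
L{e^(7t)} = 1/(s - 7).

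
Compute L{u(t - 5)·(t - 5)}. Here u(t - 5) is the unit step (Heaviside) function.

exp(-5*s)/s^2

By the second shifting theorem, L{u(t - c)·g(t - c)} = e^(-cs)·G(s) with c = 5 and G(s) = L{g(t)}.
L{t} = 1!/s^2 = 1/s^2.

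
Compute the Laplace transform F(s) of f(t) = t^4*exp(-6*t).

F(s) = 24/(s + 6)^5

L{t^4} = 4!/s^5 = 24/s^5.
By the first shifting theorem, multiplying by e^(-6t) replaces s with s + 6.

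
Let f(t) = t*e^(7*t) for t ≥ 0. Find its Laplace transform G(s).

G(s) = (s - 7)^(-2)

L{e^(7t)} = 1/(s - 7).
Then apply L{t·g(t)} = -d/ds[H(s)] with H(s) = 1/(s - 7):
differentiating 1 time and applying the sign gives (s - 7)^(-2).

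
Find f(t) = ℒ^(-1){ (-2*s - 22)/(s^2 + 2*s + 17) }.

f(t) = -5*exp(-t)*sin(4*t) - 2*exp(-t)*cos(4*t)

Complete the square in the denominator: s^2 + 2*s + 17 = (s + 1)^2 + 4^2.
Split the numerator to match: -2*s - 22 = -2·(s + 1) - 5·4.
Invert each term: -2·(s + 1)/((s + 1)^2 + 16) ↔ -2e^(-t)cos(4t); -5·4/((s + 1)^2 + 16) ↔ -5e^(-t)sin(4t).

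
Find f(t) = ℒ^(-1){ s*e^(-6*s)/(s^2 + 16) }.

The factor e^(-6s) signals a time shift by c = 6 (second shifting theorem).
L{cos(4t)} = s/(s^2 + 16), so L^-1{s/(s^2 + 16)} = cos(4*t).
Hence the inverse is u(t - 6) times that function evaluated at t - 6.

f(t) = Heaviside(t - 6)*(cos(4*t - 24))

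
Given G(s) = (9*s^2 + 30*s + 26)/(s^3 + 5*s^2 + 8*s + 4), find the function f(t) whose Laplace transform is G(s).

f(t) = -2*t*exp(-2*t) + 5*exp(-t) + 4*exp(-2*t)

Factor the denominator: s^3 + 5*s^2 + 8*s + 4 = (s + 1)*(s + 2)^2.
Partial fraction decomposition gives [4/(s + 2)] + [-2/(s + 2)^2] + [5/(s + 1)].
Invert each term: 4/(s + 2) ↔ 4e^(-2t); -2/(s + 2)^2 ↔ -2t·e^(-2t); 5/(s + 1) ↔ 5e^(-t).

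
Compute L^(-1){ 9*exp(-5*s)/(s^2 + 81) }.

The factor e^(-5s) signals a time shift by c = 5 (second shifting theorem).
L{sin(9t)} = 9/(s^2 + 81), so L^-1{9/(s^2 + 81)} = sin(9*t).
Hence the inverse is u(t - 5) times that function evaluated at t - 5.

Heaviside(t - 5)*(sin(9*t - 45))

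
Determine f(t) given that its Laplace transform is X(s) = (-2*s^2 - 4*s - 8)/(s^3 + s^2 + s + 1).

f(t) = -5*sin(t) + cos(t) - 3*exp(-t)

Factor the denominator: s^3 + s^2 + s + 1 = (s + 1)*(s^2 + 1).
Partial fraction decomposition gives [-3/(s + 1)] + [s/(s^2 + 1)] + [-5/(s^2 + 1)].
Invert each term: -3/(s + 1) ↔ -3e^(-t); 1·s/(s^2 + 1) ↔ cos(t); -5·1/(s^2 + 1) ↔ -5sin(t).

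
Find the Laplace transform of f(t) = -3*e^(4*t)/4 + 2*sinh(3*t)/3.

2/(s^2 - 9) - 3/(4*(s - 4))

The transform is linear, so treat each term independently.
(-3/4)·[L{e^(4t)} = 1/(s - 4)]; (2/3)·[L{sinh(3t)} = 3/(s^2 - 9)].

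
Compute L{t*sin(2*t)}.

4*s/(s^2 + 4)^2

L{sin(2t)} = 2/(s^2 + 4).
Then apply L{t·g(t)} = -d/ds[H(s)] with H(s) = 2/(s^2 + 4):
differentiating 1 time and applying the sign gives 4*s/(s^2 + 4)^2.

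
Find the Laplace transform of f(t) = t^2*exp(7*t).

L{e^(7t)} = 1/(s - 7).
Then apply L{t^2·g(t)} = (-1)^2 d^2/ds^2[G(s)] with G(s) = 1/(s - 7):
differentiating 2 times and applying the sign gives 2/(s - 7)^3.

2/(s - 7)^3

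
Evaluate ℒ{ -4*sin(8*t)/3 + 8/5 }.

-32/(3*(s^2 + 64)) + 8/(5*s)

Apply the Laplace transform termwise.
L{8/5} = (8/5)/s; (-4/3)·[L{sin(8t)} = 8/(s^2 + 64)].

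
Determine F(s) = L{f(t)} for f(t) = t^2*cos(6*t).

L{cos(6t)} = s/(s^2 + 36).
Then apply L{t^2·g(t)} = (-1)^2 d^2/ds^2[G(s)] with G(s) = s/(s^2 + 36):
differentiating 2 times and applying the sign gives 2*s*(s^2 - 108)/(s^2 + 36)^3.

F(s) = 2*s*(s^2 - 108)/(s^2 + 36)^3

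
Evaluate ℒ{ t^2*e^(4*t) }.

2/(s - 4)^3

L{e^(4t)} = 1/(s - 4).
Then apply L{t^2·g(t)} = (-1)^2 d^2/ds^2[G(s)] with G(s) = 1/(s - 4):
differentiating 2 times and applying the sign gives 2/(s - 4)^3.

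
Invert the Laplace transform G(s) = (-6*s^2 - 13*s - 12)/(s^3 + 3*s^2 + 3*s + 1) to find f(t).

f(t) = -5*t^2*exp(-t)/2 - t*exp(-t) - 6*exp(-t)

Factor the denominator: s^3 + 3*s^2 + 3*s + 1 = (s + 1)^3.
Partial fraction decomposition gives [-6/(s + 1)] + [-1/(s + 1)^2] + [-5/(s + 1)^3].
Invert each term: -6/(s + 1) ↔ -6e^(-t); -1/(s + 1)^2 ↔ -t·e^(-t); -5/(s + 1)^3 ↔ (-5/2)t^2·e^(-t).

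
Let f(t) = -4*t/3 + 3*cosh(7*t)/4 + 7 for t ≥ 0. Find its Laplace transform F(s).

F(s) = 3*s/(4*(s^2 - 49)) + 7/s - 4/(3*s^2)

By linearity of the Laplace transform, transform each term separately.
(-4/3)·[L{t} = 1!/s^2 = 1/s^2]; L{7} = 7/s; (3/4)·[L{cosh(7t)} = s/(s^2 - 49)].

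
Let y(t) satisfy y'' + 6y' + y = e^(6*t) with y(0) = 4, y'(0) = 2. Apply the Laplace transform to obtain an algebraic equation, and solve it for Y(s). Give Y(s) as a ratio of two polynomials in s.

Y(s) = (4*s^2 + 2*s - 155)/(s^3 - 35*s - 6)

Laplace-transform each side.
With L{y''} = s^2 Y - s·y(0) - y'(0) and L{y'} = sY - y(0), with y(0) = 4, y'(0) = 2: the LHS transforms to (s^2 + 6*s + 1)Y - (4*s + 26).
The right side is L{e^(6*t)} = 1/(s - 6).
So (s^2 + 6*s + 1)Y = 1/(s - 6) + (4*s + 26).
Solve for Y(s) and write it as one ratio of polynomials.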